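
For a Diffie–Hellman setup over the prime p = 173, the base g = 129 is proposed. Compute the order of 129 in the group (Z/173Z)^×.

172

ord(129) | φ(173) = 173 − 1 = 172 = 2^2 · 43.
Divisors of 172: 1, 2, 4, 43, 86, 172.
Evaluate successive powers at the divisors of 172:
129^1 ≡ 129
129^2 ≡ 33
129^4 ≡ 51
129^43 ≡ 93
129^86 ≡ 172
129^172 ≡ 1
Therefore the multiplicative order of 129 modulo 173 is 172.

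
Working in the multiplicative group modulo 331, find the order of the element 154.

By Lagrange's theorem, ord_331(154) divides φ(331) = 331 − 1 = 330 = 2 · 3 · 5 · 11.
Divisors of 330: 1, 2, 3, 5, 6, 10, 11, 15, 22, 30, 33, 55, 66, 110, 165, 330.
Evaluate successive powers at the divisors of 330:
154^1 ≡ 154 (mod 331)
154^2 ≡ 215 (mod 331)
154^3 ≡ 10 (mod 331)
154^5 ≡ 164 (mod 331)
154^6 ≡ 100 (mod 331)
154^10 ≡ 85 (mod 331)
154^11 ≡ 181 (mod 331)
154^15 ≡ 38 (mod 331)
154^22 ≡ 323 (mod 331)
154^30 ≡ 120 (mod 331)
154^33 ≡ 207 (mod 331)
154^55 ≡ 330 (mod 331)
154^66 ≡ 150 (mod 331)
154^110 ≡ 1 (mod 331) ✓
Hence ord(154) = 110.

110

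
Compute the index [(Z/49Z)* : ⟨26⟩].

1

Since 26 ∈ (Z/49Z)^×, its order divides φ(49) = φ(7^2) = 7·(7−1) = 42 = 2 · 3 · 7.
Divisors of 42: 1, 2, 3, 6, 7, 14, 21, 42.
Compute 26^d (mod 49) for the divisors d until we hit 1:
26^1 ≡ 26 (mod 49)
26^2 ≡ 39 (mod 49)
26^3 ≡ 34 (mod 49)
26^6 ≡ 29 (mod 49)
26^7 ≡ 19 (mod 49)
26^14 ≡ 18 (mod 49)
26^21 ≡ 48 (mod 49)
26^42 ≡ 1 (mod 49) ✓
So ord_49(26) = 42, hence |⟨26⟩| = 42.
Index = |(Z/49Z)^×| / |⟨26⟩| = 42 / 42 = 1.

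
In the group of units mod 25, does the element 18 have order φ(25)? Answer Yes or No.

No

φ(25) = φ(5^2) = 5·(5−1) = 20 = 2^2 · 5.
It suffices to check that the order of 18 is not a proper divisor of 20: compute 18^(20/q) for q ∈ {2, 5}.
18^10 ≡ 24 (mod 25)  [q = 2: ≢ 1 ✓]
18^4 ≡ 1 (mod 25)  [q = 5: ≡ 1 ✗]
18^4 ≡ 1 shows ord(18) | 4, strictly less than φ(25); not a primitive root.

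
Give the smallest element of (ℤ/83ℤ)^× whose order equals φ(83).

2

φ(83) = 83 − 1 = 82 = 2 · 41.
Test candidates g = 2, 3, … against the prime factors q ∈ {2, 41} of φ(83): g is a generator iff g^(82/q) ≢ 1 for every such q.
g = 2: 2^41 ≡ 82; 2^2 ≡ 4 — none is 1, so 2 is a primitive root.
The smallest primitive root modulo 83 is 2.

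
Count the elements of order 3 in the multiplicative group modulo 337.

2

φ(337) = 337 − 1 = 336 = 2^4 · 3 · 7.
Since (Z/337Z)^× is cyclic of order 336, the number of elements of order d is φ(d) when d | 336 and 0 otherwise.
3 | 336, and φ(3) = 3 − 1 = 2.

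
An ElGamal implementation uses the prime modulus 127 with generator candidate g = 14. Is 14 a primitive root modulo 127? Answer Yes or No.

Yes

φ(127) = 127 − 1 = 126 = 2 · 3^2 · 7.
It suffices to check that the order of 14 is not a proper divisor of 126: compute 14^(126/q) for q ∈ {2, 3, 7}.
14^63 ≡ 126 (mod 127)  [q = 2: ≢ 1 ✓]
14^42 ≡ 107 (mod 127)  [q = 3: ≢ 1 ✓]
14^18 ≡ 8 (mod 127)  [q = 7: ≢ 1 ✓]
All checks pass, so 14 has order 126 and is a primitive root modulo 127.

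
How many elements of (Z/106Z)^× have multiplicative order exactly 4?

2

φ(106) = φ(2)·φ(53) = 1·52 = 52 = 2^2 · 13.
(Z/106Z)^× is cyclic (|G| = 52); a cyclic group of order m has exactly φ(d) elements of each order d | m, and none otherwise.
4 = 2^2 divides 52, and φ(4) = 2.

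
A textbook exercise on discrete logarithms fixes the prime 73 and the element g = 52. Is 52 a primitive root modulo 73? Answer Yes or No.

φ(73) = 73 − 1 = 72 = 2^3 · 3^2.
It suffices to check that the order of 52 is not a proper divisor of 72: compute 52^(72/q) for q ∈ {2, 3}.
52^36 ≡ 72 (mod 73)  [q = 2: ≢ 1 ✓]
52^24 ≡ 1 (mod 73)  [q = 3: ≡ 1 ✗]
Since 52^24 ≡ 1, the order of 52 divides 24 < 72, so 52 is not a primitive root.

No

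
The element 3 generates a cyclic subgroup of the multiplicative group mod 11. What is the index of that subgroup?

2

The order of 3 must divide φ(11) = 11 − 1 = 10 = 2 · 5.
Divisors of 10: 1, 2, 5, 10.
Test each divisor d:
3^1 ≡ 3
3^2 ≡ 9
3^5 ≡ 1
Thus |⟨3⟩| = ord(3) = 5.
The index is φ(11) / ord(3) = 10 / 5 = 2.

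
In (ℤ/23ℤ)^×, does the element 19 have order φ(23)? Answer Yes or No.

φ(23) = 23 − 1 = 22 = 2 · 11.
An element g generates (Z/23Z)^× iff g^(22/q) ≢ 1 (mod 23) for each prime q ∈ {2, 11}.
19^11 ≡ 22 (mod 23)  [q = 2: ≢ 1 ✓]
19^2 ≡ 16 (mod 23)  [q = 11: ≢ 1 ✓]
Every test exponent gives a nontrivial residue, hence 19 generates the full group.

Yes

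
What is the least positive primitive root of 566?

φ(566) = φ(2)·φ(283) = 1·282 = 282 = 2 · 3 · 47.
Test candidates g = 2, 3, … against the prime factors q ∈ {2, 3, 47} of φ(566): g is a generator iff g^(282/q) ≢ 1 for every such q.
g = 2: gcd(2, 566) = 2 > 1, not a unit — skip.
g = 3: 3^141 ≡ 565; 3^94 ≡ 521; 3^6 ≡ 163 — none is 1, so 3 is a primitive root.
Hence the least primitive root of 566 is 3.

3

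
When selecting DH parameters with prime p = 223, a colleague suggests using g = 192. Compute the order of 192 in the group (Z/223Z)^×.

222

By Lagrange's theorem, ord_223(192) divides φ(223) = 223 − 1 = 222 = 2 · 3 · 37.
Divisors of 222: 1, 2, 3, 6, 37, 74, 111, 222.
Compute 192^d (mod 223) for the divisors d until we hit 1:
192^1 ≡ 192 (mod 223)
192^2 ≡ 69 (mod 223)
192^3 ≡ 91 (mod 223)
192^6 ≡ 30 (mod 223)
192^37 ≡ 184 (mod 223)
192^74 ≡ 183 (mod 223)
192^111 ≡ 222 (mod 223)
192^222 ≡ 1 (mod 223) ✓
Therefore the multiplicative order of 192 modulo 223 is 222.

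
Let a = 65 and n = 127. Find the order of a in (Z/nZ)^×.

126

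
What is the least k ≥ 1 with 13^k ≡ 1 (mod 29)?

By Lagrange's theorem, ord_29(13) divides φ(29) = 29 − 1 = 28 = 2^2 · 7.
Divisors of 28: 1, 2, 4, 7, 14, 28.
Evaluate successive powers at the divisors of 28:
13^1 ≡ 13 (mod 29)
13^2 ≡ 24 (mod 29)
13^4 ≡ 25 (mod 29)
13^7 ≡ 28 (mod 29)
13^14 ≡ 1 (mod 29) ✓
The smallest such exponent is 14, so the order of 13 is 14.

14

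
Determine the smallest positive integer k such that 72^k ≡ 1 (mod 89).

By Lagrange's theorem, ord_89(72) divides φ(89) = 89 − 1 = 88 = 2^3 · 11.
Divisors of 88: 1, 2, 4, 8, 11, 22, 44, 88.
Test each divisor d:
72^1 ≡ 72
72^2 ≡ 22
72^4 ≡ 39
72^8 ≡ 8
72^11 ≡ 34
72^22 ≡ 88
72^44 ≡ 1
The smallest such exponent is 44, so the order of 72 is 44.

44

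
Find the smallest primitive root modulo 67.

2

φ(67) = 67 − 1 = 66 = 2 · 3 · 11.
g is a primitive root iff g^(66/q) ≢ 1 (mod 67) for each prime q ∈ {2, 3, 11}.
g = 2: 2^33 ≡ 66; 2^22 ≡ 37; 2^6 ≡ 64 — none is 1, so 2 is a primitive root.
Hence the least primitive root of 67 is 2.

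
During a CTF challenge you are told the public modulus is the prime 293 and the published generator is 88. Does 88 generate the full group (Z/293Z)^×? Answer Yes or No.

φ(293) = 293 − 1 = 292 = 2^2 · 73.
An element g generates (Z/293Z)^× iff g^(292/q) ≢ 1 (mod 293) for each prime q ∈ {2, 73}.
88^146 ≡ 1 (mod 293)  [q = 2: ≡ 1 ✗]
88^4 ≡ 54 (mod 293)  [q = 73: ≢ 1 ✓]
88^146 ≡ 1 shows ord(88) | 146, strictly less than φ(293); not a primitive root.

No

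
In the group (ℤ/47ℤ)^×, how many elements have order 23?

φ(47) = 47 − 1 = 46 = 2 · 23.
In a cyclic group of order 46, there are φ(d) elements of order d for each divisor d of 46, and zero for non-divisors.
23 | 46, and φ(23) = 23 − 1 = 22.

22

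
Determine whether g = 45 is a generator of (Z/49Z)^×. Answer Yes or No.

Yes

φ(49) = φ(7^2) = 7·(7−1) = 42 = 2 · 3 · 7.
It suffices to check that the order of 45 is not a proper divisor of 42: compute 45^(42/q) for q ∈ {2, 3, 7}.
45^21 ≡ 48 (mod 49)  [q = 2: ≢ 1 ✓]
45^14 ≡ 30 (mod 49)  [q = 3: ≢ 1 ✓]
45^6 ≡ 29 (mod 49)  [q = 7: ≢ 1 ✓]
All checks pass, so 45 has order 42 and is a primitive root modulo 49.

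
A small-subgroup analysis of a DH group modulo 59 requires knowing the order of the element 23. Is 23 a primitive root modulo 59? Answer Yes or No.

Yes

φ(59) = 59 − 1 = 58 = 2 · 29.
It suffices to check that the order of 23 is not a proper divisor of 58: compute 23^(58/q) for q ∈ {2, 29}.
23^29 ≡ 58 (mod 59)  [q = 2: ≢ 1 ✓]
23^2 ≡ 57 (mod 59)  [q = 29: ≢ 1 ✓]
All checks pass, so 23 has order 58 and is a primitive root modulo 59.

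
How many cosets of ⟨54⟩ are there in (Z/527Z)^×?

6

ord(54) | φ(527) = φ(17·31) = (17−1)·(31−1) = 16·30 = 480 = 2^5 · 3 · 5.
Divisors of 480: 1, 2, 3, 4, 5, 6, 8, 10, 12, 15, 16, 20, 24, 30, 32, 40, 48, 60, 80, 96, 120, 160, 240, 480.
Evaluate successive powers at the divisors of 480:
54^1 ≡ 54 (mod 527)
54^2 ≡ 281 (mod 527)
54^3 ≡ 418 (mod 527)
54^4 ≡ 438 (mod 527)
54^5 ≡ 464 (mod 527)
54^6 ≡ 287 (mod 527)
54^8 ≡ 16 (mod 527)
54^10 ≡ 280 (mod 527)
54^12 ≡ 157 (mod 527)
54^15 ≡ 278 (mod 527)
54^16 ≡ 256 (mod 527)
54^20 ≡ 404 (mod 527)
54^24 ≡ 407 (mod 527)
54^30 ≡ 342 (mod 527)
54^32 ≡ 188 (mod 527)
54^40 ≡ 373 (mod 527)
54^48 ≡ 171 (mod 527)
54^60 ≡ 497 (mod 527)
54^80 ≡ 1 (mod 527) ✓
So ord_527(54) = 80, hence |⟨54⟩| = 80.
The index is φ(527) / ord(54) = 480 / 80 = 6.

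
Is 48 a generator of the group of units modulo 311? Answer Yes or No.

No

φ(311) = 311 − 1 = 310 = 2 · 5 · 31.
It suffices to check that the order of 48 is not a proper divisor of 310: compute 48^(310/q) for q ∈ {2, 5, 31}.
48^155 ≡ 1 (mod 311)  [q = 2: ≡ 1 ✗]
48^62 ≡ 52 (mod 311)  [q = 5: ≢ 1 ✓]
48^10 ≡ 18 (mod 311)  [q = 31: ≢ 1 ✓]
The check at q = 2 fails, so 48 generates a proper subgroup.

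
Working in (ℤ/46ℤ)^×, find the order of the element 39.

The order of 39 must divide φ(46) = φ(2)·φ(23) = 1·22 = 22 = 2 · 11.
Divisors of 22: 1, 2, 11, 22.
Compute 39^d (mod 46) for the divisors d until we hit 1:
39^1 ≡ 39 (mod 46)
39^2 ≡ 3 (mod 46)
39^11 ≡ 1 (mod 46) ✓
Therefore the multiplicative order of 39 modulo 46 is 11.

11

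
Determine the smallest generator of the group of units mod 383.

φ(383) = 383 − 1 = 382 = 2 · 191.
g is a primitive root iff g^(382/q) ≢ 1 (mod 383) for each prime q ∈ {2, 191}.
g = 2: 2^191 ≡ 1 — hits 1, so not a primitive root.
g = 3: 3^191 ≡ 1 — hits 1, so not a primitive root.
g = 4: 4^191 ≡ 1 — hits 1, so not a primitive root.
g = 5: 5^191 ≡ 382; 5^2 ≡ 25 — none is 1, so 5 is a primitive root.
The smallest primitive root modulo 383 is 5.

5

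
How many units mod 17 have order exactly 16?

8

φ(17) = 17 − 1 = 16 = 2^4.
(Z/17Z)^× is cyclic (|G| = 16); a cyclic group of order m has exactly φ(d) elements of each order d | m, and none otherwise.
16 = 2^4 divides 16, and φ(16) = 8.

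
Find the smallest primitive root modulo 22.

7

φ(22) = φ(2)·φ(11) = 1·10 = 10 = 2 · 5.
Test candidates g = 2, 3, … against the prime factors q ∈ {2, 5} of φ(22): g is a generator iff g^(10/q) ≢ 1 for every such q.
g = 2: gcd(2, 22) = 2 > 1, not a unit — skip.
g = 3: 3^5 ≡ 1 — hits 1, so not a primitive root.
g = 4: gcd(4, 22) = 2 > 1, not a unit — skip.
g = 5: 5^5 ≡ 1 — hits 1, so not a primitive root.
g = 6: gcd(6, 22) = 2 > 1, not a unit — skip.
g = 7: 7^5 ≡ 21; 7^2 ≡ 5 — none is 1, so 7 is a primitive root.
So 7 is the smallest generator of (Z/22Z)^×.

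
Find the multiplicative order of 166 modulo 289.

The order of 166 must divide φ(289) = φ(17^2) = 17·(17−1) = 272 = 2^4 · 17.
Divisors of 272: 1, 2, 4, 8, 16, 17, 34, 68, 136, 272.
Test each divisor d:
166^1 ≡ 166
166^2 ≡ 101
166^4 ≡ 86
166^8 ≡ 171
166^16 ≡ 52
166^17 ≡ 251
166^34 ≡ 288
166^68 ≡ 1
The smallest such exponent is 68, so the order of 166 is 68.

68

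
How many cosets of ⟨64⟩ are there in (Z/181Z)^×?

By Lagrange's theorem, ord_181(64) divides φ(181) = 181 − 1 = 180 = 2^2 · 3^2 · 5.
Divisors of 180: 1, 2, 3, 4, 5, 6, 9, 10, 12, 15, 18, 20, 30, 36, 45, 60, 90, 180.
Compute 64^d (mod 181) for the divisors d until we hit 1:
64^1 ≡ 64 (mod 181)
64^2 ≡ 114 (mod 181)
64^3 ≡ 56 (mod 181)
64^4 ≡ 145 (mod 181)
64^5 ≡ 49 (mod 181)
64^6 ≡ 59 (mod 181)
64^9 ≡ 46 (mod 181)
64^10 ≡ 48 (mod 181)
64^12 ≡ 42 (mod 181)
64^15 ≡ 180 (mod 181)
64^18 ≡ 125 (mod 181)
64^20 ≡ 132 (mod 181)
64^30 ≡ 1 (mod 181) ✓
So ord_181(64) = 30, hence |⟨64⟩| = 30.
Index = |(Z/181Z)^×| / |⟨64⟩| = 180 / 30 = 6.

6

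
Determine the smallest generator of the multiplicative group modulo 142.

7

φ(142) = φ(2)·φ(71) = 1·70 = 70 = 2 · 5 · 7.
Test candidates g = 2, 3, … against the prime factors q ∈ {2, 5, 7} of φ(142): g is a generator iff g^(70/q) ≢ 1 for every such q.
g = 2: gcd(2, 142) = 2 > 1, not a unit — skip.
g = 3: 3^35 ≡ 1 — hits 1, so not a primitive root.
g = 4: gcd(4, 142) = 2 > 1, not a unit — skip.
g = 5: 5^35 ≡ 1 — hits 1, so not a primitive root.
g = 6: gcd(6, 142) = 2 > 1, not a unit — skip.
g = 7: 7^35 ≡ 141; 7^14 ≡ 125; 7^10 ≡ 45 — none is 1, so 7 is a primitive root.
So 7 is the smallest generator of (Z/142Z)^×.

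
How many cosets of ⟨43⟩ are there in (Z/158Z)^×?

1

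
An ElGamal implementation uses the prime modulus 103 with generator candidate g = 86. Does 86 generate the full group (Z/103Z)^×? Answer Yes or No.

φ(103) = 103 − 1 = 102 = 2 · 3 · 17.
86 is a primitive root mod 103 iff 86^(φ(103)/q) ≢ 1 for every prime q | φ(103), i.e. q ∈ {2, 3, 17}.
86^51 ≡ 102 (mod 103)  [q = 2: ≢ 1 ✓]
86^34 ≡ 56 (mod 103)  [q = 3: ≢ 1 ✓]
86^6 ≡ 34 (mod 103)  [q = 17: ≢ 1 ✓]
All checks pass, so 86 has order 102 and is a primitive root modulo 103.

Yes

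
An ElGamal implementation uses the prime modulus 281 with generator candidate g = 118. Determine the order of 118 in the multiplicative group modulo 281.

Since 118 ∈ (Z/281Z)^×, its order divides φ(281) = 281 − 1 = 280 = 2^3 · 5 · 7.
Divisors of 280: 1, 2, 4, 5, 7, 8, 10, 14, 20, 28, 35, 40, 56, 70, 140, 280.
Evaluate successive powers at the divisors of 280:
118^1 ≡ 118 (mod 281)
118^2 ≡ 155 (mod 281)
118^4 ≡ 140 (mod 281)
118^5 ≡ 222 (mod 281)
118^7 ≡ 128 (mod 281)
118^8 ≡ 211 (mod 281)
118^10 ≡ 109 (mod 281)
118^14 ≡ 86 (mod 281)
118^20 ≡ 79 (mod 281)
118^28 ≡ 90 (mod 281)
118^35 ≡ 280 (mod 281)
118^40 ≡ 59 (mod 281)
118^56 ≡ 232 (mod 281)
118^70 ≡ 1 (mod 281) ✓
Therefore the multiplicative order of 118 modulo 281 is 70.

70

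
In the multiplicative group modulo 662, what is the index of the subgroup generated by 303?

2

ord(303) | φ(662) = φ(2)·φ(331) = 1·330 = 330 = 2 · 3 · 5 · 11.
Divisors of 330: 1, 2, 3, 5, 6, 10, 11, 15, 22, 30, 33, 55, 66, 110, 165, 330.
Test each divisor d:
303^1 ≡ 303
303^2 ≡ 453
303^3 ≡ 225
303^5 ≡ 639
303^6 ≡ 313
303^10 ≡ 529
303^11 ≡ 83
303^15 ≡ 411
303^22 ≡ 269
303^30 ≡ 111
303^33 ≡ 481
303^55 ≡ 299
303^66 ≡ 323
303^110 ≡ 31
303^165 ≡ 1
The order of 303 is 165, so the subgroup it generates has 165 elements.
The index is φ(662) / ord(303) = 330 / 165 = 2.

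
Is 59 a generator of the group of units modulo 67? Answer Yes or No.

No

φ(67) = 67 − 1 = 66 = 2 · 3 · 11.
59 is a primitive root mod 67 iff 59^(φ(67)/q) ≢ 1 for every prime q | φ(67), i.e. q ∈ {2, 3, 11}.
59^33 ≡ 1 (mod 67)  [q = 2: ≡ 1 ✗]
59^22 ≡ 1 (mod 67)  [q = 3: ≡ 1 ✗]
59^6 ≡ 40 (mod 67)  [q = 11: ≢ 1 ✓]
The check at q = 2 fails, so 59 generates a proper subgroup.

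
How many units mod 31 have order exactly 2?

1

φ(31) = 31 − 1 = 30 = 2 · 3 · 5.
Since (Z/31Z)^× is cyclic of order 30, the number of elements of order d is φ(d) when d | 30 and 0 otherwise.
2 | 30, and φ(2) = 2 − 1 = 1.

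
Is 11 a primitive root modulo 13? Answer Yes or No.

φ(13) = 13 − 1 = 12 = 2^2 · 3.
11 is a primitive root mod 13 iff 11^(φ(13)/q) ≢ 1 for every prime q | φ(13), i.e. q ∈ {2, 3}.
11^6 ≡ 12 (mod 13)  [q = 2: ≢ 1 ✓]
11^4 ≡ 3 (mod 13)  [q = 3: ≢ 1 ✓]
All checks pass, so 11 has order 12 and is a primitive root modulo 13.

Yes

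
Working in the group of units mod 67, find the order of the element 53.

The order of 53 must divide φ(67) = 67 − 1 = 66 = 2 · 3 · 11.
Divisors of 66: 1, 2, 3, 6, 11, 22, 33, 66.
Evaluate successive powers at the divisors of 66:
53^1 ≡ 53 (mod 67)
53^2 ≡ 62 (mod 67)
53^3 ≡ 3 (mod 67)
53^6 ≡ 9 (mod 67)
53^11 ≡ 66 (mod 67)
53^22 ≡ 1 (mod 67) ✓
Therefore the multiplicative order of 53 modulo 67 is 22.

22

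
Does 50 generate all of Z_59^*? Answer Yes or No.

Yes

φ(59) = 59 − 1 = 58 = 2 · 29.
It suffices to check that the order of 50 is not a proper divisor of 58: compute 50^(58/q) for q ∈ {2, 29}.
50^29 ≡ 58 (mod 59)  [q = 2: ≢ 1 ✓]
50^2 ≡ 22 (mod 59)  [q = 29: ≢ 1 ✓]
Every test exponent gives a nontrivial residue, hence 50 generates the full group.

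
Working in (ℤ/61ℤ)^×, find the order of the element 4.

Since 4 ∈ (Z/61Z)^×, its order divides φ(61) = 61 − 1 = 60 = 2^2 · 3 · 5.
Divisors of 60: 1, 2, 3, 4, 5, 6, 10, 12, 15, 20, 30, 60.
Compute 4^d (mod 61) for the divisors d until we hit 1:
4^1 ≡ 4 (mod 61)
4^2 ≡ 16 (mod 61)
4^3 ≡ 3 (mod 61)
4^4 ≡ 12 (mod 61)
4^5 ≡ 48 (mod 61)
4^6 ≡ 9 (mod 61)
4^10 ≡ 47 (mod 61)
4^12 ≡ 20 (mod 61)
4^15 ≡ 60 (mod 61)
4^20 ≡ 13 (mod 61)
4^30 ≡ 1 (mod 61) ✓
The smallest such exponent is 30, so the order of 4 is 30.

30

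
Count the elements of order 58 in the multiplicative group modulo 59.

28

φ(59) = 59 − 1 = 58 = 2 · 29.
(Z/59Z)^× is cyclic (|G| = 58); a cyclic group of order m has exactly φ(d) elements of each order d | m, and none otherwise.
58 = 2 · 29 divides 58, and φ(58) = 28.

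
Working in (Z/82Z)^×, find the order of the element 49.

The order of 49 must divide φ(82) = φ(2)·φ(41) = 1·40 = 40 = 2^3 · 5.
Divisors of 40: 1, 2, 4, 5, 8, 10, 20, 40.
Compute 49^d (mod 82) for the divisors d until we hit 1:
49^1 ≡ 49
49^2 ≡ 23
49^4 ≡ 37
49^5 ≡ 9
49^8 ≡ 57
49^10 ≡ 81
49^20 ≡ 1
The smallest such exponent is 20, so the order of 49 is 20.

20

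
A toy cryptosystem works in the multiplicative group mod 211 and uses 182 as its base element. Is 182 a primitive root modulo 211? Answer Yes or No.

φ(211) = 211 − 1 = 210 = 2 · 3 · 5 · 7.
182 is a primitive root mod 211 iff 182^(φ(211)/q) ≢ 1 for every prime q | φ(211), i.e. q ∈ {2, 3, 5, 7}.
182^105 ≡ 1 (mod 211)  [q = 2: ≡ 1 ✗]
182^70 ≡ 14 (mod 211)  [q = 3: ≢ 1 ✓]
182^42 ≡ 71 (mod 211)  [q = 5: ≢ 1 ✓]
182^30 ≡ 148 (mod 211)  [q = 7: ≢ 1 ✓]
The check at q = 2 fails, so 182 generates a proper subgroup.

No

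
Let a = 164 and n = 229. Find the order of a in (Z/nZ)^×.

228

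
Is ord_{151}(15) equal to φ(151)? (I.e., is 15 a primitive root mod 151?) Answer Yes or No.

φ(151) = 151 − 1 = 150 = 2 · 3 · 5^2.
15 is a primitive root mod 151 iff 15^(φ(151)/q) ≢ 1 for every prime q | φ(151), i.e. q ∈ {2, 3, 5}.
15^75 ≡ 150 (mod 151)  [q = 2: ≢ 1 ✓]
15^50 ≡ 32 (mod 151)  [q = 3: ≢ 1 ✓]
15^30 ≡ 19 (mod 151)  [q = 5: ≢ 1 ✓]
All checks pass, so 15 has order 150 and is a primitive root modulo 151.

Yes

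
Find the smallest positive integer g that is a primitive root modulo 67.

2

φ(67) = 67 − 1 = 66 = 2 · 3 · 11.
g is a primitive root iff g^(66/q) ≢ 1 (mod 67) for each prime q ∈ {2, 3, 11}.
g = 2: 2^33 ≡ 66; 2^22 ≡ 37; 2^6 ≡ 64 — none is 1, so 2 is a primitive root.
Hence the least primitive root of 67 is 2.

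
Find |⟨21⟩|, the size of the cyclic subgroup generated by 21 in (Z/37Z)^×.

18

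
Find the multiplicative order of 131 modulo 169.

The order of 131 must divide φ(169) = φ(13^2) = 13·(13−1) = 156 = 2^2 · 3 · 13.
Divisors of 156: 1, 2, 3, 4, 6, 12, 13, 26, 39, 52, 78, 156.
Compute 131^d (mod 169) for the divisors d until we hit 1:
131^1 ≡ 131 (mod 169)
131^2 ≡ 92 (mod 169)
131^3 ≡ 53 (mod 169)
131^4 ≡ 14 (mod 169)
131^6 ≡ 105 (mod 169)
131^12 ≡ 40 (mod 169)
131^13 ≡ 1 (mod 169) ✓
The smallest such exponent is 13, so the order of 131 is 13.

13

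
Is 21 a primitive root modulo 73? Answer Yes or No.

No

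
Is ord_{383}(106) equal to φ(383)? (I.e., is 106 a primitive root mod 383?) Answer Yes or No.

Yes

φ(383) = 383 − 1 = 382 = 2 · 191.
Test 106^(382/q) mod 383 for each prime factor q of 382:
106^191 ≡ 382 (mod 383)  [q = 2: ≢ 1 ✓]
106^2 ≡ 129 (mod 383)  [q = 191: ≢ 1 ✓]
Every test exponent gives a nontrivial residue, hence 106 generates the full group.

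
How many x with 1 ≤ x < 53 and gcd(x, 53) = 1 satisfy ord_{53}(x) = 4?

2

φ(53) = 53 − 1 = 52 = 2^2 · 13.
Since (Z/53Z)^× is cyclic of order 52, the number of elements of order d is φ(d) when d | 52 and 0 otherwise.
4 = 2^2 divides 52, and φ(4) = 2.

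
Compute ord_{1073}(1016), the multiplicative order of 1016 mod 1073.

36

The order of 1016 must divide φ(1073) = φ(29·37) = (29−1)·(37−1) = 28·36 = 1008 = 2^4 · 3^2 · 7.
Divisors of 1008: 1, 2, 3, 4, 6, 7, 8, 9, 12, 14, 16, 18, 21, 24, 28, 36, 42, 48, 56, 63, 72, 84, 112, 126, 144, 168, 252, 336, 504, 1008.
Check 1016^d mod 1073 for each divisor in increasing order:
1016^1 ≡ 1016 (mod 1073)
1016^2 ≡ 30 (mod 1073)
1016^3 ≡ 436 (mod 1073)
1016^4 ≡ 900 (mod 1073)
1016^6 ≡ 175 (mod 1073)
1016^7 ≡ 755 (mod 1073)
1016^8 ≡ 958 (mod 1073)
1016^9 ≡ 117 (mod 1073)
1016^12 ≡ 581 (mod 1073)
1016^14 ≡ 262 (mod 1073)
1016^16 ≡ 349 (mod 1073)
1016^18 ≡ 813 (mod 1073)
1016^21 ≡ 378 (mod 1073)
1016^24 ≡ 639 (mod 1073)
1016^28 ≡ 1045 (mod 1073)
1016^36 ≡ 1 (mod 1073) ✓
The smallest such exponent is 36, so the order of 1016 is 36.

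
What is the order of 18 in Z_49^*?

3

By Lagrange's theorem, ord_49(18) divides φ(49) = φ(7^2) = 7·(7−1) = 42 = 2 · 3 · 7.
Divisors of 42: 1, 2, 3, 6, 7, 14, 21, 42.
Evaluate successive powers at the divisors of 42:
18^1 ≡ 18 (mod 49)
18^2 ≡ 30 (mod 49)
18^3 ≡ 1 (mod 49) ✓
The smallest such exponent is 3, so the order of 18 is 3.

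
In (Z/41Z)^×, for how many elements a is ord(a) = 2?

1

φ(41) = 41 − 1 = 40 = 2^3 · 5.
In a cyclic group of order 40, there are φ(d) elements of order d for each divisor d of 40, and zero for non-divisors.
2 | 40, and φ(2) = 2 − 1 = 1.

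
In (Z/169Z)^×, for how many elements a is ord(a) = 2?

φ(169) = φ(13^2) = 13·(13−1) = 156 = 2^2 · 3 · 13.
Since (Z/169Z)^× is cyclic of order 156, the number of elements of order d is φ(d) when d | 156 and 0 otherwise.
2 | 156, and φ(2) = 2 − 1 = 1.

1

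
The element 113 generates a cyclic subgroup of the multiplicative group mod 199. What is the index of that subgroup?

The order of 113 must divide φ(199) = 199 − 1 = 198 = 2 · 3^2 · 11.
Divisors of 198: 1, 2, 3, 6, 9, 11, 18, 22, 33, 66, 99, 198.
Compute 113^d (mod 199) for the divisors d until we hit 1:
113^1 ≡ 113 (mod 199)
113^2 ≡ 33 (mod 199)
113^3 ≡ 147 (mod 199)
113^6 ≡ 117 (mod 199)
113^9 ≡ 85 (mod 199)
113^11 ≡ 19 (mod 199)
113^18 ≡ 61 (mod 199)
113^22 ≡ 162 (mod 199)
113^33 ≡ 93 (mod 199)
113^66 ≡ 92 (mod 199)
113^99 ≡ 198 (mod 199)
113^198 ≡ 1 (mod 199) ✓
So ord_199(113) = 198, hence |⟨113⟩| = 198.
Index = |(Z/199Z)^×| / |⟨113⟩| = 198 / 198 = 1.

1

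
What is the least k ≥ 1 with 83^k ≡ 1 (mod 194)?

96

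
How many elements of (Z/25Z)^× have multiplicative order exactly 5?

4

φ(25) = φ(5^2) = 5·(5−1) = 20 = 2^2 · 5.
Since (Z/25Z)^× is cyclic of order 20, the number of elements of order d is φ(d) when d | 20 and 0 otherwise.
5 | 20, and φ(5) = 5 − 1 = 4.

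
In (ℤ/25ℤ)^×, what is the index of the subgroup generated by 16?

Since 16 ∈ (Z/25Z)^×, its order divides φ(25) = φ(5^2) = 5·(5−1) = 20 = 2^2 · 5.
Divisors of 20: 1, 2, 4, 5, 10, 20.
Compute 16^d (mod 25) for the divisors d until we hit 1:
16^1 ≡ 16 (mod 25)
16^2 ≡ 6 (mod 25)
16^4 ≡ 11 (mod 25)
16^5 ≡ 1 (mod 25) ✓
The order of 16 is 5, so the subgroup it generates has 5 elements.
Index = |(Z/25Z)^×| / |⟨16⟩| = 20 / 5 = 4.

4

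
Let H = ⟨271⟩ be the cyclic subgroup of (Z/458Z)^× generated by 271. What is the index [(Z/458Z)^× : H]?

12

ord(271) | φ(458) = φ(2)·φ(229) = 1·228 = 228 = 2^2 · 3 · 19.
Divisors of 228: 1, 2, 3, 4, 6, 12, 19, 38, 57, 76, 114, 228.
Check 271^d mod 458 for each divisor in increasing order:
271^1 ≡ 271 (mod 458)
271^2 ≡ 161 (mod 458)
271^3 ≡ 121 (mod 458)
271^4 ≡ 273 (mod 458)
271^6 ≡ 443 (mod 458)
271^12 ≡ 225 (mod 458)
271^19 ≡ 1 (mod 458) ✓
Thus |⟨271⟩| = ord(271) = 19.
Index = |(Z/458Z)^×| / |⟨271⟩| = 228 / 19 = 12.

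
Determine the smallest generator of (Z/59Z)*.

2

φ(59) = 59 − 1 = 58 = 2 · 29.
Test candidates g = 2, 3, … against the prime factors q ∈ {2, 29} of φ(59): g is a generator iff g^(58/q) ≢ 1 for every such q.
g = 2: 2^29 ≡ 58; 2^2 ≡ 4 — none is 1, so 2 is a primitive root.
The smallest primitive root modulo 59 is 2.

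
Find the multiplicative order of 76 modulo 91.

The order of 76 must divide φ(91) = φ(7·13) = (7−1)·(13−1) = 6·12 = 72 = 2^3 · 3^2.
Divisors of 72: 1, 2, 3, 4, 6, 8, 9, 12, 18, 24, 36, 72.
Check 76^d mod 91 for each divisor in increasing order:
76^1 ≡ 76
76^2 ≡ 43
76^3 ≡ 83
76^4 ≡ 29
76^6 ≡ 64
76^8 ≡ 22
76^9 ≡ 34
76^12 ≡ 1
So ord_91(76) = 12.

12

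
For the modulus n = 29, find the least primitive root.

2

φ(29) = 29 − 1 = 28 = 2^2 · 7.
g is a primitive root iff g^(28/q) ≢ 1 (mod 29) for each prime q ∈ {2, 7}.
g = 2: 2^14 ≡ 28; 2^4 ≡ 16 — none is 1, so 2 is a primitive root.
So 2 is the smallest generator of (Z/29Z)^×.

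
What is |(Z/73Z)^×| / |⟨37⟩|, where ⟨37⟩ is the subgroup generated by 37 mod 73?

8

By Lagrange's theorem, ord_73(37) divides φ(73) = 73 − 1 = 72 = 2^3 · 3^2.
Divisors of 72: 1, 2, 3, 4, 6, 8, 9, 12, 18, 24, 36, 72.
Test each divisor d:
37^1 ≡ 37 (mod 73)
37^2 ≡ 55 (mod 73)
37^3 ≡ 64 (mod 73)
37^4 ≡ 32 (mod 73)
37^6 ≡ 8 (mod 73)
37^8 ≡ 2 (mod 73)
37^9 ≡ 1 (mod 73) ✓
Thus |⟨37⟩| = ord(37) = 9.
[(Z/73Z)^× : ⟨37⟩] = 72/9 = 8.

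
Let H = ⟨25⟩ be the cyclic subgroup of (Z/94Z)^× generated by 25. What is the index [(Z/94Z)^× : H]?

2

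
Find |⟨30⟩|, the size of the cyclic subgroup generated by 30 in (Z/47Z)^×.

46

ord(30) | φ(47) = 47 − 1 = 46 = 2 · 23.
Divisors of 46: 1, 2, 23, 46.
Compute 30^d (mod 47) for the divisors d until we hit 1:
30^1 ≡ 30
30^2 ≡ 7
30^23 ≡ 46
30^46 ≡ 1
Therefore the multiplicative order of 30 modulo 47 is 46.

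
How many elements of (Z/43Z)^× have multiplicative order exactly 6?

2

φ(43) = 43 − 1 = 42 = 2 · 3 · 7.
(Z/43Z)^× is cyclic (|G| = 42); a cyclic group of order m has exactly φ(d) elements of each order d | m, and none otherwise.
6 = 2 · 3 divides 42, and φ(6) = 2.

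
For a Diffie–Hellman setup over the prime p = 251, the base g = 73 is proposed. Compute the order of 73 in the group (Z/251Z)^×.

By Lagrange's theorem, ord_251(73) divides φ(251) = 251 − 1 = 250 = 2 · 5^3.
Divisors of 250: 1, 2, 5, 10, 25, 50, 125, 250.
Test each divisor d:
73^1 ≡ 73 (mod 251)
73^2 ≡ 58 (mod 251)
73^5 ≡ 94 (mod 251)
73^10 ≡ 51 (mod 251)
73^25 ≡ 20 (mod 251)
73^50 ≡ 149 (mod 251)
73^125 ≡ 1 (mod 251) ✓
Hence ord(73) = 125.

125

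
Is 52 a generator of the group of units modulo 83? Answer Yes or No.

Yes

φ(83) = 83 − 1 = 82 = 2 · 41.
52 is a primitive root mod 83 iff 52^(φ(83)/q) ≢ 1 for every prime q | φ(83), i.e. q ∈ {2, 41}.
52^41 ≡ 82 (mod 83)  [q = 2: ≢ 1 ✓]
52^2 ≡ 48 (mod 83)  [q = 41: ≢ 1 ✓]
All checks pass, so 52 has order 82 and is a primitive root modulo 83.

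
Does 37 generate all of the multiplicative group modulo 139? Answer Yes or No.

No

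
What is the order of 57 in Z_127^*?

By Lagrange's theorem, ord_127(57) divides φ(127) = 127 − 1 = 126 = 2 · 3^2 · 7.
Divisors of 126: 1, 2, 3, 6, 7, 9, 14, 18, 21, 42, 63, 126.
Check 57^d mod 127 for each divisor in increasing order:
57^1 ≡ 57 (mod 127)
57^2 ≡ 74 (mod 127)
57^3 ≡ 27 (mod 127)
57^6 ≡ 94 (mod 127)
57^7 ≡ 24 (mod 127)
57^9 ≡ 125 (mod 127)
57^14 ≡ 68 (mod 127)
57^18 ≡ 4 (mod 127)
57^21 ≡ 108 (mod 127)
57^42 ≡ 107 (mod 127)
57^63 ≡ 126 (mod 127)
57^126 ≡ 1 (mod 127) ✓
Hence ord(57) = 126.

126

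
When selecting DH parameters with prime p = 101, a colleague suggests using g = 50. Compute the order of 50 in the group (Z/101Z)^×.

By Lagrange's theorem, ord_101(50) divides φ(101) = 101 − 1 = 100 = 2^2 · 5^2.
Divisors of 100: 1, 2, 4, 5, 10, 20, 25, 50, 100.
Compute 50^d (mod 101) for the divisors d until we hit 1:
50^1 ≡ 50
50^2 ≡ 76
50^4 ≡ 19
50^5 ≡ 41
50^10 ≡ 65
50^20 ≡ 84
50^25 ≡ 10
50^50 ≡ 100
50^100 ≡ 1
The smallest such exponent is 100, so the order of 50 is 100.

100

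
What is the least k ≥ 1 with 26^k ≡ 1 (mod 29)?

ord(26) | φ(29) = 29 − 1 = 28 = 2^2 · 7.
Divisors of 28: 1, 2, 4, 7, 14, 28.
Test each divisor d:
26^1 ≡ 26 (mod 29)
26^2 ≡ 9 (mod 29)
26^4 ≡ 23 (mod 29)
26^7 ≡ 17 (mod 29)
26^14 ≡ 28 (mod 29)
26^28 ≡ 1 (mod 29) ✓
Therefore the multiplicative order of 26 modulo 29 is 28.

28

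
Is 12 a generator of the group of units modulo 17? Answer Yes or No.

Yes

φ(17) = 17 − 1 = 16 = 2^4.
12 is a primitive root mod 17 iff 12^(φ(17)/q) ≢ 1 for every prime q | φ(17), i.e. q ∈ {2}.
12^8 ≡ 16 (mod 17)  [q = 2: ≢ 1 ✓]
None equal 1, so ord_17(12) = 16: 12 is a primitive root.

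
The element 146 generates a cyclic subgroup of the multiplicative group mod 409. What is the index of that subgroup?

3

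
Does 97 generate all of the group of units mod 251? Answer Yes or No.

Yes

φ(251) = 251 − 1 = 250 = 2 · 5^3.
Test 97^(250/q) mod 251 for each prime factor q of 250:
97^125 ≡ 250 (mod 251)  [q = 2: ≢ 1 ✓]
97^50 ≡ 149 (mod 251)  [q = 5: ≢ 1 ✓]
None equal 1, so ord_251(97) = 250: 97 is a primitive root.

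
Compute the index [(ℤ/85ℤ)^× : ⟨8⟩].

8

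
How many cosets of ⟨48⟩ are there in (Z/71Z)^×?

10

Since 48 ∈ (Z/71Z)^×, its order divides φ(71) = 71 − 1 = 70 = 2 · 5 · 7.
Divisors of 70: 1, 2, 5, 7, 10, 14, 35, 70.
Check 48^d mod 71 for each divisor in increasing order:
48^1 ≡ 48
48^2 ≡ 32
48^5 ≡ 20
48^7 ≡ 1
Thus |⟨48⟩| = ord(48) = 7.
The index is φ(71) / ord(48) = 70 / 7 = 10.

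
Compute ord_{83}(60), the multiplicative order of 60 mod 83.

82

By Lagrange's theorem, ord_83(60) divides φ(83) = 83 − 1 = 82 = 2 · 41.
Divisors of 82: 1, 2, 41, 82.
Test each divisor d:
60^1 ≡ 60 (mod 83)
60^2 ≡ 31 (mod 83)
60^41 ≡ 82 (mod 83)
60^82 ≡ 1 (mod 83) ✓
The smallest such exponent is 82, so the order of 60 is 82.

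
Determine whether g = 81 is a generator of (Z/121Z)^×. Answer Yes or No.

No

φ(121) = φ(11^2) = 11·(11−1) = 110 = 2 · 5 · 11.
81 is a primitive root mod 121 iff 81^(φ(121)/q) ≢ 1 for every prime q | φ(121), i.e. q ∈ {2, 5, 11}.
81^55 ≡ 1 (mod 121)  [q = 2: ≡ 1 ✗]
81^22 ≡ 27 (mod 121)  [q = 5: ≢ 1 ✓]
81^10 ≡ 1 (mod 121)  [q = 11: ≡ 1 ✗]
81^55 ≡ 1 shows ord(81) | 55, strictly less than φ(121); not a primitive root.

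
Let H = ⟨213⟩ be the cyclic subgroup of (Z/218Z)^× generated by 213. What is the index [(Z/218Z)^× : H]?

ord(213) | φ(218) = φ(2)·φ(109) = 1·108 = 108 = 2^2 · 3^3.
Divisors of 108: 1, 2, 3, 4, 6, 9, 12, 18, 27, 36, 54, 108.
Check 213^d mod 218 for each divisor in increasing order:
213^1 ≡ 213 (mod 218)
213^2 ≡ 25 (mod 218)
213^3 ≡ 93 (mod 218)
213^4 ≡ 189 (mod 218)
213^6 ≡ 147 (mod 218)
213^9 ≡ 155 (mod 218)
213^12 ≡ 27 (mod 218)
213^18 ≡ 45 (mod 218)
213^27 ≡ 217 (mod 218)
213^36 ≡ 63 (mod 218)
213^54 ≡ 1 (mod 218) ✓
Thus |⟨213⟩| = ord(213) = 54.
[(Z/218Z)^× : ⟨213⟩] = 108/54 = 2.

2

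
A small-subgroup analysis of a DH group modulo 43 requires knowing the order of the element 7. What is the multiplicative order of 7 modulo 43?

6

By Lagrange's theorem, ord_43(7) divides φ(43) = 43 − 1 = 42 = 2 · 3 · 7.
Divisors of 42: 1, 2, 3, 6, 7, 14, 21, 42.
Evaluate successive powers at the divisors of 42:
7^1 ≡ 7 (mod 43)
7^2 ≡ 6 (mod 43)
7^3 ≡ 42 (mod 43)
7^6 ≡ 1 (mod 43) ✓
Hence ord(7) = 6.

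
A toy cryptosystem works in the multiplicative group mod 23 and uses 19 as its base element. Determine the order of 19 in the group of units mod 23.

The order of 19 must divide φ(23) = 23 − 1 = 22 = 2 · 11.
Divisors of 22: 1, 2, 11, 22.
Test each divisor d:
19^1 ≡ 19
19^2 ≡ 16
19^11 ≡ 22
19^22 ≡ 1
Therefore the multiplicative order of 19 modulo 23 is 22.

22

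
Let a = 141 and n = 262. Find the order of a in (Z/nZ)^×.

The order of 141 must divide φ(262) = φ(2)·φ(131) = 1·130 = 130 = 2 · 5 · 13.
Divisors of 130: 1, 2, 5, 10, 13, 26, 65, 130.
Check 141^d mod 262 for each divisor in increasing order:
141^1 ≡ 141 (mod 262)
141^2 ≡ 231 (mod 262)
141^5 ≡ 47 (mod 262)
141^10 ≡ 113 (mod 262)
141^13 ≡ 209 (mod 262)
141^26 ≡ 189 (mod 262)
141^65 ≡ 261 (mod 262)
141^130 ≡ 1 (mod 262) ✓
Hence ord(141) = 130.

130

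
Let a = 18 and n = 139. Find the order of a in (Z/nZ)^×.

138

The order of 18 must divide φ(139) = 139 − 1 = 138 = 2 · 3 · 23.
Divisors of 138: 1, 2, 3, 6, 23, 46, 69, 138.
Test each divisor d:
18^1 ≡ 18 (mod 139)
18^2 ≡ 46 (mod 139)
18^3 ≡ 133 (mod 139)
18^6 ≡ 36 (mod 139)
18^23 ≡ 43 (mod 139)
18^46 ≡ 42 (mod 139)
18^69 ≡ 138 (mod 139)
18^138 ≡ 1 (mod 139) ✓
Therefore the multiplicative order of 18 modulo 139 is 138.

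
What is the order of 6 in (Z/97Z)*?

Since 6 ∈ (Z/97Z)^×, its order divides φ(97) = 97 − 1 = 96 = 2^5 · 3.
Divisors of 96: 1, 2, 3, 4, 6, 8, 12, 16, 24, 32, 48, 96.
Evaluate successive powers at the divisors of 96:
6^1 ≡ 6 (mod 97)
6^2 ≡ 36 (mod 97)
6^3 ≡ 22 (mod 97)
6^4 ≡ 35 (mod 97)
6^6 ≡ 96 (mod 97)
6^8 ≡ 61 (mod 97)
6^12 ≡ 1 (mod 97) ✓
Hence ord(6) = 12.

12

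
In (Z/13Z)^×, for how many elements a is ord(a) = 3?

2

φ(13) = 13 − 1 = 12 = 2^2 · 3.
In a cyclic group of order 12, there are φ(d) elements of order d for each divisor d of 12, and zero for non-divisors.
3 | 12, and φ(3) = 3 − 1 = 2.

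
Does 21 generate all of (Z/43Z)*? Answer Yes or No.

No

φ(43) = 43 − 1 = 42 = 2 · 3 · 7.
An element g generates (Z/43Z)^× iff g^(42/q) ≢ 1 (mod 43) for each prime q ∈ {2, 3, 7}.
21^21 ≡ 1 (mod 43)  [q = 2: ≡ 1 ✗]
21^14 ≡ 1 (mod 43)  [q = 3: ≡ 1 ✗]
21^6 ≡ 41 (mod 43)  [q = 7: ≢ 1 ✓]
21^21 ≡ 1 shows ord(21) | 21, strictly less than φ(43); not a primitive root.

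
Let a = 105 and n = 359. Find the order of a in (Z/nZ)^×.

358

Since 105 ∈ (Z/359Z)^×, its order divides φ(359) = 359 − 1 = 358 = 2 · 179.
Divisors of 358: 1, 2, 179, 358.
Check 105^d mod 359 for each divisor in increasing order:
105^1 ≡ 105 (mod 359)
105^2 ≡ 255 (mod 359)
105^179 ≡ 358 (mod 359)
105^358 ≡ 1 (mod 359) ✓
Therefore the multiplicative order of 105 modulo 359 is 358.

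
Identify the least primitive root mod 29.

2

φ(29) = 29 − 1 = 28 = 2^2 · 7.
Test candidates g = 2, 3, … against the prime factors q ∈ {2, 7} of φ(29): g is a generator iff g^(28/q) ≢ 1 for every such q.
g = 2: 2^14 ≡ 28; 2^4 ≡ 16 — none is 1, so 2 is a primitive root.
Hence the least primitive root of 29 is 2.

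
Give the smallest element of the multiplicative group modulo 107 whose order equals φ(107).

2

φ(107) = 107 − 1 = 106 = 2 · 53.
Test candidates g = 2, 3, … against the prime factors q ∈ {2, 53} of φ(107): g is a generator iff g^(106/q) ≢ 1 for every such q.
g = 2: 2^53 ≡ 106; 2^2 ≡ 4 — none is 1, so 2 is a primitive root.
Hence the least primitive root of 107 is 2.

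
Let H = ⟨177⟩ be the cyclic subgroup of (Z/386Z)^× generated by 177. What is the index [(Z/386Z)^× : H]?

8

ord(177) | φ(386) = φ(2)·φ(193) = 1·192 = 192 = 2^6 · 3.
Divisors of 192: 1, 2, 3, 4, 6, 8, 12, 16, 24, 32, 48, 64, 96, 192.
Test each divisor d:
177^1 ≡ 177 (mod 386)
177^2 ≡ 63 (mod 386)
177^3 ≡ 343 (mod 386)
177^4 ≡ 109 (mod 386)
177^6 ≡ 305 (mod 386)
177^8 ≡ 301 (mod 386)
177^12 ≡ 385 (mod 386)
177^16 ≡ 277 (mod 386)
177^24 ≡ 1 (mod 386) ✓
So ord_386(177) = 24, hence |⟨177⟩| = 24.
The index is φ(386) / ord(177) = 192 / 24 = 8.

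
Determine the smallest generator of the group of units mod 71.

7

φ(71) = 71 − 1 = 70 = 2 · 5 · 7.
g is a primitive root iff g^(70/q) ≢ 1 (mod 71) for each prime q ∈ {2, 5, 7}.
g = 2: 2^35 ≡ 1 — hits 1, so not a primitive root.
g = 3: 3^35 ≡ 1 — hits 1, so not a primitive root.
g = 4: 4^35 ≡ 1 — hits 1, so not a primitive root.
g = 5: 5^35 ≡ 1 — hits 1, so not a primitive root.
g = 6: 6^35 ≡ 1 — hits 1, so not a primitive root.
g = 7: 7^35 ≡ 70; 7^14 ≡ 54; 7^10 ≡ 45 — none is 1, so 7 is a primitive root.
The smallest primitive root modulo 71 is 7.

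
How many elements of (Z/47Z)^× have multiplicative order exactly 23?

22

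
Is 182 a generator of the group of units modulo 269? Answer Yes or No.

φ(269) = 269 − 1 = 268 = 2^2 · 67.
It suffices to check that the order of 182 is not a proper divisor of 268: compute 182^(268/q) for q ∈ {2, 67}.
182^134 ≡ 1 (mod 269)  [q = 2: ≡ 1 ✗]
182^4 ≡ 24 (mod 269)  [q = 67: ≢ 1 ✓]
The check at q = 2 fails, so 182 generates a proper subgroup.

No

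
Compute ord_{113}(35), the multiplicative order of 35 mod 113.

The order of 35 must divide φ(113) = 113 − 1 = 112 = 2^4 · 7.
Divisors of 112: 1, 2, 4, 7, 8, 14, 16, 28, 56, 112.
Compute 35^d (mod 113) for the divisors d until we hit 1:
35^1 ≡ 35 (mod 113)
35^2 ≡ 95 (mod 113)
35^4 ≡ 98 (mod 113)
35^7 ≡ 71 (mod 113)
35^8 ≡ 112 (mod 113)
35^14 ≡ 69 (mod 113)
35^16 ≡ 1 (mod 113) ✓
So ord_113(35) = 16.

16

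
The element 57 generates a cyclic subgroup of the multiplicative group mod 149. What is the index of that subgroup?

1

By Lagrange's theorem, ord_149(57) divides φ(149) = 149 − 1 = 148 = 2^2 · 37.
Divisors of 148: 1, 2, 4, 37, 74, 148.
Evaluate successive powers at the divisors of 148:
57^1 ≡ 57 (mod 149)
57^2 ≡ 120 (mod 149)
57^4 ≡ 96 (mod 149)
57^37 ≡ 44 (mod 149)
57^74 ≡ 148 (mod 149)
57^148 ≡ 1 (mod 149) ✓
Thus |⟨57⟩| = ord(57) = 148.
The index is φ(149) / ord(57) = 148 / 148 = 1.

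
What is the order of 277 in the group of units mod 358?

178

Since 277 ∈ (Z/358Z)^×, its order divides φ(358) = φ(2)·φ(179) = 1·178 = 178 = 2 · 89.
Divisors of 178: 1, 2, 89, 178.
Test each divisor d:
277^1 ≡ 277 (mod 358)
277^2 ≡ 117 (mod 358)
277^89 ≡ 357 (mod 358)
277^178 ≡ 1 (mod 358) ✓
The smallest such exponent is 178, so the order of 277 is 178.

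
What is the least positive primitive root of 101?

2

φ(101) = 101 − 1 = 100 = 2^2 · 5^2.
g is a primitive root iff g^(100/q) ≢ 1 (mod 101) for each prime q ∈ {2, 5}.
g = 2: 2^50 ≡ 100; 2^20 ≡ 95 — none is 1, so 2 is a primitive root.
Hence the least primitive root of 101 is 2.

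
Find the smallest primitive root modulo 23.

5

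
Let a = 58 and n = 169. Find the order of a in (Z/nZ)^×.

156

By Lagrange's theorem, ord_169(58) divides φ(169) = φ(13^2) = 13·(13−1) = 156 = 2^2 · 3 · 13.
Divisors of 156: 1, 2, 3, 4, 6, 12, 13, 26, 39, 52, 78, 156.
Evaluate successive powers at the divisors of 156:
58^1 ≡ 58
58^2 ≡ 153
58^3 ≡ 86
58^4 ≡ 87
58^6 ≡ 129
58^12 ≡ 79
58^13 ≡ 19
58^26 ≡ 23
58^39 ≡ 99
58^52 ≡ 22
58^78 ≡ 168
58^156 ≡ 1
The smallest such exponent is 156, so the order of 58 is 156.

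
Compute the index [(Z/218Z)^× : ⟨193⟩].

2

The order of 193 must divide φ(218) = φ(2)·φ(109) = 1·108 = 108 = 2^2 · 3^3.
Divisors of 108: 1, 2, 3, 4, 6, 9, 12, 18, 27, 36, 54, 108.
Evaluate successive powers at the divisors of 108:
193^1 ≡ 193 (mod 218)
193^2 ≡ 189 (mod 218)
193^3 ≡ 71 (mod 218)
193^4 ≡ 187 (mod 218)
193^6 ≡ 27 (mod 218)
193^9 ≡ 173 (mod 218)
193^12 ≡ 75 (mod 218)
193^18 ≡ 63 (mod 218)
193^27 ≡ 217 (mod 218)
193^36 ≡ 45 (mod 218)
193^54 ≡ 1 (mod 218) ✓
The order of 193 is 54, so the subgroup it generates has 54 elements.
Index = |(Z/218Z)^×| / |⟨193⟩| = 108 / 54 = 2.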